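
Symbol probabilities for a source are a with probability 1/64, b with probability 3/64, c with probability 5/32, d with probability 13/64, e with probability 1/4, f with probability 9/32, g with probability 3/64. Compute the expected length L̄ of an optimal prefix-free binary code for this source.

Repeatedly combine the two least-probable nodes; the expected code length is the sum of the merged weights.
merge 1/64 + 3/64 → 1/16
merge 3/64 + 1/16 → 7/64
merge 7/64 + 5/32 → 17/64
merge 13/64 + 1/4 → 29/64
merge 17/64 + 9/32 → 35/64
merge 29/64 + 35/64 → 1
L = 1/16 + 7/64 + 17/64 + 29/64 + 35/64 + 1 = 39/16 = 2.4375 bits/symbol.

2.4375 bits/symbol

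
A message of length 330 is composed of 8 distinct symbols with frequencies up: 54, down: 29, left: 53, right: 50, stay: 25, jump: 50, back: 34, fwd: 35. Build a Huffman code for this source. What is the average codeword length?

Probabilities are the counts divided by 330.
Repeatedly combine the two least-probable nodes; the expected code length is the sum of the merged weights.
merge 5/66 + 29/330 → 9/55
merge 17/165 + 7/66 → 23/110
merge 5/33 + 5/33 → 10/33
merge 53/330 + 9/55 → 107/330
merge 9/55 + 23/110 → 41/110
merge 10/33 + 107/330 → 69/110
merge 41/110 + 69/110 → 1
L = 9/55 + 23/110 + 10/33 + 107/330 + 41/110 + 69/110 + 1 = 3 bits/symbol.

3 bits/symbol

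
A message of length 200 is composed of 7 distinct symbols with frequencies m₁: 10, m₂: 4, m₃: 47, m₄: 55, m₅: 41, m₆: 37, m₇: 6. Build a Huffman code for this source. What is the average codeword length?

2.435 bits/symbol

Probabilities are the counts divided by 200.
Repeatedly combine the two least-probable nodes; the expected code length is the sum of the merged weights.
merge 1/50 + 3/100 → 1/20
merge 1/20 + 1/20 → 1/10
merge 1/10 + 37/200 → 57/200
merge 41/200 + 47/200 → 11/25
merge 11/40 + 57/200 → 14/25
merge 11/25 + 14/25 → 1
L = 1/20 + 1/10 + 57/200 + 11/25 + 14/25 + 1 = 487/200 = 2.435 bits/symbol.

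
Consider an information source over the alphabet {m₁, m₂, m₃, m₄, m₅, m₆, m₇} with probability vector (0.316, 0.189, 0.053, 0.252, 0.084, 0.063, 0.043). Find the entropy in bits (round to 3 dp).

H = −Σ pᵢ log₂ pᵢ.
−0.316·log₂(0.316) = 0.5252
−0.189·log₂(0.189) = 0.4543
−0.053·log₂(0.053) = 0.2246
−0.252·log₂(0.252) = 0.5011
−0.084·log₂(0.084) = 0.3002
−0.063·log₂(0.063) = 0.2513
−0.043·log₂(0.043) = 0.1952
Sum ≈ 2.4518 → 2.452 bits.

2.452 bits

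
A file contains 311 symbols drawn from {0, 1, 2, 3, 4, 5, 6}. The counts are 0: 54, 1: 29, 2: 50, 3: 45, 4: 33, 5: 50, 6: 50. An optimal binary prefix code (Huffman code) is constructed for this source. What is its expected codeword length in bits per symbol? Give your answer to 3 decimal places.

2.826 bits/symbol

Probabilities are the counts divided by 311.
Repeatedly combine the two least-probable nodes; the expected code length is the sum of the merged weights.
merge 29/311 + 33/311 → 62/311
merge 45/311 + 50/311 → 95/311
merge 50/311 + 50/311 → 100/311
merge 54/311 + 62/311 → 116/311
merge 95/311 + 100/311 → 195/311
merge 116/311 + 195/311 → 1
L = 62/311 + 95/311 + 100/311 + 116/311 + 195/311 + 1 = 879/311 ≈ 2.826 bits/symbol.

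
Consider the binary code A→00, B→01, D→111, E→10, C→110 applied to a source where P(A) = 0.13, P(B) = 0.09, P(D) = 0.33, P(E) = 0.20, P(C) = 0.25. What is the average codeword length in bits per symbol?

2.58 bits/symbol

L̄ = Σ pᵢ·ℓᵢ = 0.13·2 + 0.09·2 + 0.33·3 + 0.20·2 + 0.25·3 = 2.58 bits/symbol.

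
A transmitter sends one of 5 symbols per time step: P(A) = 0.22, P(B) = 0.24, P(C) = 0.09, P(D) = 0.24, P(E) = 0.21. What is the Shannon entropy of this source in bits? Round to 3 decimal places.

2.254 bits

H = −Σ pᵢ log₂ pᵢ.
−0.22·log₂(0.22) = 0.4806
−0.24·log₂(0.24) = 0.4941
−0.09·log₂(0.09) = 0.3127
−0.24·log₂(0.24) = 0.4941
−0.21·log₂(0.21) = 0.4728
Sum ≈ 2.2543 → 2.254 bits.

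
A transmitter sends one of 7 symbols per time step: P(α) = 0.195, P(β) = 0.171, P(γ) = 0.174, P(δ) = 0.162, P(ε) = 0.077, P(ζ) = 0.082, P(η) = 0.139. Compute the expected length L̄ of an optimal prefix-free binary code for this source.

2.79 bits/symbol

Repeatedly combine the two least-probable nodes; the expected code length is the sum of the merged weights.
merge 77/1000 + 41/500 → 159/1000
merge 139/1000 + 159/1000 → 149/500
merge 81/500 + 171/1000 → 333/1000
merge 87/500 + 39/200 → 369/1000
merge 149/500 + 333/1000 → 631/1000
merge 369/1000 + 631/1000 → 1
L = 159/1000 + 149/500 + 333/1000 + 369/1000 + 631/1000 + 1 = 279/100 = 2.79 bits/symbol.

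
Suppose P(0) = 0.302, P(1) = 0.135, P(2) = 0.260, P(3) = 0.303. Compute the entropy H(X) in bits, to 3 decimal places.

1.939 bits

H = −Σ pᵢ log₂ pᵢ.
−0.302·log₂(0.302) = 0.5217
−0.135·log₂(0.135) = 0.3900
−0.260·log₂(0.260) = 0.5053
−0.303·log₂(0.303) = 0.5220
Sum ≈ 1.9389 → 1.939 bits.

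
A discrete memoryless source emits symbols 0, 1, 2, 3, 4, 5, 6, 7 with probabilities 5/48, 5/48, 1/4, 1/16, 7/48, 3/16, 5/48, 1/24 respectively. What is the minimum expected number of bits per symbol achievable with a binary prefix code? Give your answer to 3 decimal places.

Repeatedly combine the two least-probable nodes; the expected code length is the sum of the merged weights.
merge 1/24 + 1/16 → 5/48
merge 5/48 + 5/48 → 5/24
merge 5/48 + 5/48 → 5/24
merge 7/48 + 3/16 → 1/3
merge 5/24 + 5/24 → 5/12
merge 1/4 + 1/3 → 7/12
merge 5/12 + 7/12 → 1
L = 5/48 + 5/24 + 5/24 + 1/3 + 5/12 + 7/12 + 1 = 137/48 ≈ 2.854 bits/symbol.

2.854 bits/symbol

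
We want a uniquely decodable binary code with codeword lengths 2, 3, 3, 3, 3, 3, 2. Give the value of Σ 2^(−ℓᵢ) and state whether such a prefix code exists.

1.125; no

With common denominator 2^3 = 8: Σ 2^(−ℓᵢ) = 2/8 + 1/8 + 1/8 + 1/8 + 1/8 + 1/8 + 2/8 = 9/8 = 1.125.
Kraft's inequality requires Σ ≤ 1; here Σ = 1.125 > 1, so no such prefix code exists.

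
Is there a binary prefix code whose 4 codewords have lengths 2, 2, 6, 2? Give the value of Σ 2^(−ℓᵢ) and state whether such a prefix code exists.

With common denominator 2^6 = 64: Σ 2^(−ℓᵢ) = 16/64 + 16/64 + 1/64 + 16/64 = 49/64 = 0.765625.
Kraft's inequality requires Σ ≤ 1; here Σ = 0.765625 ≤ 1, so such a prefix code exists.

0.765625; yes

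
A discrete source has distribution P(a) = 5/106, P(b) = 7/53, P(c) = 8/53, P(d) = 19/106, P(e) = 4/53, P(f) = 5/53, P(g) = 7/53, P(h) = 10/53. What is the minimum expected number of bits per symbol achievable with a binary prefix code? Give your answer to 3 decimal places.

2.934 bits/symbol

Repeatedly combine the two least-probable nodes; the expected code length is the sum of the merged weights.
merge 5/106 + 4/53 → 13/106
merge 5/53 + 13/106 → 23/106
merge 7/53 + 7/53 → 14/53
merge 8/53 + 19/106 → 35/106
merge 10/53 + 23/106 → 43/106
merge 14/53 + 35/106 → 63/106
merge 43/106 + 63/106 → 1
L = 13/106 + 23/106 + 14/53 + 35/106 + 43/106 + 63/106 + 1 = 311/106 ≈ 2.934 bits/symbol.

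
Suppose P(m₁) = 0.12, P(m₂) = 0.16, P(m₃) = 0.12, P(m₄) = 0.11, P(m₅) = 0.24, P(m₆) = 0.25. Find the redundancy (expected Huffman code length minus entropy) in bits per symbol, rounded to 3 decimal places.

Entropy H = −Σ p log₂ p ≈ 2.5016 bits.
Huffman merges: 11/100+3/25→23/100; 3/25+4/25→7/25; 23/100+6/25→47/100; 1/4+7/25→53/100; 47/100+53/100→1. L = 251/100 ≈ 2.5100.
L − H = 2.5100 − 2.5016 = 0.008 bits.

0.008 bits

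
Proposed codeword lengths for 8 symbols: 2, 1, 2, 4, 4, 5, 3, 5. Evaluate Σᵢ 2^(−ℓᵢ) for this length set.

With common denominator 2^5 = 32: Σ 2^(−ℓᵢ) = 8/32 + 16/32 + 8/32 + 2/32 + 2/32 + 1/32 + 4/32 + 1/32 = 42/32 = 1.3125.

1.3125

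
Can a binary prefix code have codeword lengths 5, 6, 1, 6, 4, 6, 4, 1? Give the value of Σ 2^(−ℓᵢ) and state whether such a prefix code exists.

1.203125; no

With common denominator 2^6 = 64: Σ 2^(−ℓᵢ) = 2/64 + 1/64 + 32/64 + 1/64 + 4/64 + 1/64 + 4/64 + 32/64 = 77/64 = 1.203125.
Kraft's inequality requires Σ ≤ 1; here Σ = 1.203125 > 1, so no such prefix code exists.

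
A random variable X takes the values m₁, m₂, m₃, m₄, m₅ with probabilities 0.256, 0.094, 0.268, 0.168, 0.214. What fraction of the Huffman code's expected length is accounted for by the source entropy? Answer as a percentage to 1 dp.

99.1%

Entropy H = −Σ p log₂ p ≈ 2.2414 bits.
Huffman merges: 47/500+21/125→131/500; 107/500+32/125→47/100; 131/500+67/250→53/100; 47/100+53/100→1. L = 1131/500 ≈ 2.2620.
Efficiency = H/L = 2.2414/2.2620 = 99.1%.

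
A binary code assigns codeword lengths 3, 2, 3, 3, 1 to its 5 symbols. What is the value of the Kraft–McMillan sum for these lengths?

1.125

With common denominator 2^3 = 8: Σ 2^(−ℓᵢ) = 1/8 + 2/8 + 1/8 + 1/8 + 4/8 = 9/8 = 1.125.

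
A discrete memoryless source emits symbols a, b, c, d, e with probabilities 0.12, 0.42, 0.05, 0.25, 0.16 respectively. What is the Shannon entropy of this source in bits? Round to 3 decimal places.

2.032 bits

H = −Σ pᵢ log₂ pᵢ.
−0.12·log₂(0.12) = 0.3671
−0.42·log₂(0.42) = 0.5256
−0.05·log₂(0.05) = 0.2161
−0.25·log₂(0.25) = 0.5000
−0.16·log₂(0.16) = 0.4230
Sum ≈ 2.0318 → 2.032 bits.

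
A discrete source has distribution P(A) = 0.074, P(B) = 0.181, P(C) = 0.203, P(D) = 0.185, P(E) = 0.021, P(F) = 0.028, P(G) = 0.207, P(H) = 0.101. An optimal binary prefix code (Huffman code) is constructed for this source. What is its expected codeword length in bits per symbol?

2.762 bits/symbol

Repeatedly combine the two least-probable nodes; the expected code length is the sum of the merged weights.
merge 21/1000 + 7/250 → 49/1000
merge 49/1000 + 37/500 → 123/1000
merge 101/1000 + 123/1000 → 28/125
merge 181/1000 + 37/200 → 183/500
merge 203/1000 + 207/1000 → 41/100
merge 28/125 + 183/500 → 59/100
merge 41/100 + 59/100 → 1
L = 49/1000 + 123/1000 + 28/125 + 183/500 + 41/100 + 59/100 + 1 = 1381/500 = 2.762 bits/symbol.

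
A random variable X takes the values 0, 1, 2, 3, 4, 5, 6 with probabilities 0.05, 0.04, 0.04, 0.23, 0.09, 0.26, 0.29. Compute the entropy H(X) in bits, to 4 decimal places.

2.4111 bits

H = −Σ pᵢ log₂ pᵢ.
−0.05·log₂(0.05) = 0.2161
−0.04·log₂(0.04) = 0.1858
−0.04·log₂(0.04) = 0.1858
−0.23·log₂(0.23) = 0.4877
−0.09·log₂(0.09) = 0.3127
−0.26·log₂(0.26) = 0.5053
−0.29·log₂(0.29) = 0.5179
Sum ≈ 2.4111 → 2.4111 bits.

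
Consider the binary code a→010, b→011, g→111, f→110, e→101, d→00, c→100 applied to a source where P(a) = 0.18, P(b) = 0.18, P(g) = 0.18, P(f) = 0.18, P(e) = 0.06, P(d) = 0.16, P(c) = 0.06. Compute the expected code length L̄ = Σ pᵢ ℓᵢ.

L̄ = Σ pᵢ·ℓᵢ = 0.18·3 + 0.18·3 + 0.18·3 + 0.18·3 + 0.06·3 + 0.16·2 + 0.06·3 = 2.84 bits/symbol.

2.84 bits/symbol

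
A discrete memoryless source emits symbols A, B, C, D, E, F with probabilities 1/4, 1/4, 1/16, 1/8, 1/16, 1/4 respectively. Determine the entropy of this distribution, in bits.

2.375 bits

Each probability is a power of 1/2, so log₂(1/p) is an integer.
H = Σ p·log₂(1/p) = 1/4·2 + 1/4·2 + 1/16·4 + 1/8·3 + 1/16·4 + 1/4·2 = 2.375 bits.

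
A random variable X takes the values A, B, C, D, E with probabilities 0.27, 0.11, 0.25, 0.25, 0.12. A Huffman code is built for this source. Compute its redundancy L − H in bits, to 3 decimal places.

0.003 bits

Entropy H = −Σ p log₂ p ≈ 2.2274 bits.
Huffman merges: 11/100+3/25→23/100; 23/100+1/4→12/25; 1/4+27/100→13/25; 12/25+13/25→1. L = 223/100 ≈ 2.2300.
L − H = 2.2300 − 2.2274 = 0.003 bits.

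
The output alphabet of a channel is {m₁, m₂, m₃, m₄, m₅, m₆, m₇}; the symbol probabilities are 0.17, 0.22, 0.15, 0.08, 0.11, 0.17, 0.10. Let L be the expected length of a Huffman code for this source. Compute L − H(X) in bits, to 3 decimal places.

0.046 bits

Entropy H = −Σ p log₂ p ≈ 2.7343 bits.
Huffman merges: 2/25+1/10→9/50; 11/100+3/20→13/50; 17/100+17/100→17/50; 9/50+11/50→2/5; 13/50+17/50→3/5; 2/5+3/5→1. L = 139/50 ≈ 2.7800.
L − H = 2.7800 − 2.7343 = 0.046 bits.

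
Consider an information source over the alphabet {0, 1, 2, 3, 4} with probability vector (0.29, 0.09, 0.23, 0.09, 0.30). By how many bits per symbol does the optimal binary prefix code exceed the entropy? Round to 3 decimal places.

Entropy H = −Σ p log₂ p ≈ 2.1520 bits.
Huffman merges: 9/100+9/100→9/50; 9/50+23/100→41/100; 29/100+3/10→59/100; 41/100+59/100→1. L = 109/50 ≈ 2.1800.
L − H = 2.1800 − 2.1520 = 0.028 bits.

0.028 bits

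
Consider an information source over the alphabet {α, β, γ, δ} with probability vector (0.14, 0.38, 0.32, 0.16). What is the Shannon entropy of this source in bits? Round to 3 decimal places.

H = −Σ pᵢ log₂ pᵢ.
−0.14·log₂(0.14) = 0.3971
−0.38·log₂(0.38) = 0.5305
−0.32·log₂(0.32) = 0.5260
−0.16·log₂(0.16) = 0.4230
Sum ≈ 1.8766 → 1.877 bits.

1.877 bits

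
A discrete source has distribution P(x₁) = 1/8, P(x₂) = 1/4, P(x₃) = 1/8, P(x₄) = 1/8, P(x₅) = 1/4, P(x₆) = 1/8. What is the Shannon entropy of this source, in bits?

Each probability is a power of 1/2, so log₂(1/p) is an integer.
H = Σ p·log₂(1/p) = 1/8·3 + 1/4·2 + 1/8·3 + 1/8·3 + 1/4·2 + 1/8·3 = 2.5 bits.

2.5 bits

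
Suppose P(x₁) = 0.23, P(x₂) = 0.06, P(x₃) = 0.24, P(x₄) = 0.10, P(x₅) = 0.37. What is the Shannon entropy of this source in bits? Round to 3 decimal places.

H = −Σ pᵢ log₂ pᵢ.
−0.23·log₂(0.23) = 0.4877
−0.06·log₂(0.06) = 0.2435
−0.24·log₂(0.24) = 0.4941
−0.10·log₂(0.10) = 0.3322
−0.37·log₂(0.37) = 0.5307
Sum ≈ 2.0883 → 2.088 bits.

2.088 bits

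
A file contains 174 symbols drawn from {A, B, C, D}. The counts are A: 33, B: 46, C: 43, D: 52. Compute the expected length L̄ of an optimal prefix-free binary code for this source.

Probabilities are the counts divided by 174.
Repeatedly combine the two least-probable nodes; the expected code length is the sum of the merged weights.
merge 11/58 + 43/174 → 38/87
merge 23/87 + 26/87 → 49/87
merge 38/87 + 49/87 → 1
L = 38/87 + 49/87 + 1 = 2 bits/symbol.

2 bits/symbol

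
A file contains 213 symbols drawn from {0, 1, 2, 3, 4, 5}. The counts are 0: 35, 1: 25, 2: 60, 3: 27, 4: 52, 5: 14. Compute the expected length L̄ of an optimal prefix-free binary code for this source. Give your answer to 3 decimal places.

Probabilities are the counts divided by 213.
Repeatedly combine the two least-probable nodes; the expected code length is the sum of the merged weights.
merge 14/213 + 25/213 → 13/71
merge 9/71 + 35/213 → 62/213
merge 13/71 + 52/213 → 91/213
merge 20/71 + 62/213 → 122/213
merge 91/213 + 122/213 → 1
L = 13/71 + 62/213 + 91/213 + 122/213 + 1 = 527/213 ≈ 2.474 bits/symbol.

2.474 bits/symbol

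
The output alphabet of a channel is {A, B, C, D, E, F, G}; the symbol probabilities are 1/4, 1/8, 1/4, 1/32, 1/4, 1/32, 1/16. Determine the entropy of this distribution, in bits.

2.4375 bits

Each probability is a power of 1/2, so log₂(1/p) is an integer.
H = Σ p·log₂(1/p) = 1/4·2 + 1/8·3 + 1/4·2 + 1/32·5 + 1/4·2 + 1/32·5 + 1/16·4 = 2.4375 bits.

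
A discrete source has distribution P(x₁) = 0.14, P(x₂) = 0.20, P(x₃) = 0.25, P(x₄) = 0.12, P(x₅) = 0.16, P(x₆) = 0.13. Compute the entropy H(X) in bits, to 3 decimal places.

2.534 bits

H = −Σ pᵢ log₂ pᵢ.
−0.14·log₂(0.14) = 0.3971
−0.20·log₂(0.20) = 0.4644
−0.25·log₂(0.25) = 0.5000
−0.12·log₂(0.12) = 0.3671
−0.16·log₂(0.16) = 0.4230
−0.13·log₂(0.13) = 0.3826
Sum ≈ 2.5342 → 2.534 bits.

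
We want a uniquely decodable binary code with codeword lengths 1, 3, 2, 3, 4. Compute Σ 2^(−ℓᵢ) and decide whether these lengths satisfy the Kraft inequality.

1.0625; no

With common denominator 2^4 = 16: Σ 2^(−ℓᵢ) = 8/16 + 2/16 + 4/16 + 2/16 + 1/16 = 17/16 = 1.0625.
Kraft's inequality requires Σ ≤ 1; here Σ = 1.0625 > 1, so no such prefix code exists.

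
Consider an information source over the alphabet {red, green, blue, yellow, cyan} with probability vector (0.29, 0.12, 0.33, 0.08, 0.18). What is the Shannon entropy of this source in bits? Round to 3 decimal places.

2.150 bits

H = −Σ pᵢ log₂ pᵢ.
−0.29·log₂(0.29) = 0.5179
−0.12·log₂(0.12) = 0.3671
−0.33·log₂(0.33) = 0.5278
−0.08·log₂(0.08) = 0.2915
−0.18·log₂(0.18) = 0.4453
Sum ≈ 2.1496 → 2.150 bits.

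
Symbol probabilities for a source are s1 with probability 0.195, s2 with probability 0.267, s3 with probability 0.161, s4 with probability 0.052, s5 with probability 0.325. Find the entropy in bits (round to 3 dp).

H = −Σ pᵢ log₂ pᵢ.
−0.195·log₂(0.195) = 0.4599
−0.267·log₂(0.267) = 0.5087
−0.161·log₂(0.161) = 0.4242
−0.052·log₂(0.052) = 0.2218
−0.325·log₂(0.325) = 0.5270
Sum ≈ 2.1416 → 2.142 bits.

2.142 bits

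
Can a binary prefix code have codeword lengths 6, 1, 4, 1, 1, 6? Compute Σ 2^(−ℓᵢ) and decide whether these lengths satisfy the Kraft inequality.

With common denominator 2^6 = 64: Σ 2^(−ℓᵢ) = 1/64 + 32/64 + 4/64 + 32/64 + 32/64 + 1/64 = 102/64 = 1.59375.
Kraft's inequality requires Σ ≤ 1; here Σ = 1.59375 > 1, so no such prefix code exists.

1.59375; no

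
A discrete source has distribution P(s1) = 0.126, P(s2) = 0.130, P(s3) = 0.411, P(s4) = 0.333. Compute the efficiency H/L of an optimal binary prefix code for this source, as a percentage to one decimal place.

98.4%

Entropy H = −Σ p log₂ p ≈ 1.8147 bits.
Huffman merges: 63/500+13/100→32/125; 32/125+333/1000→589/1000; 411/1000+589/1000→1. L = 369/200 ≈ 1.8450.
Efficiency = H/L = 1.8147/1.8450 = 98.4%.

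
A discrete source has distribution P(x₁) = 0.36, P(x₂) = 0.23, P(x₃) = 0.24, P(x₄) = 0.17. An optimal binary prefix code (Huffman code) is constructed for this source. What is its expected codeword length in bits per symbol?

2 bits/symbol

Repeatedly combine the two least-probable nodes; the expected code length is the sum of the merged weights.
merge 17/100 + 23/100 → 2/5
merge 6/25 + 9/25 → 3/5
merge 2/5 + 3/5 → 1
L = 2/5 + 3/5 + 1 = 2 bits/symbol.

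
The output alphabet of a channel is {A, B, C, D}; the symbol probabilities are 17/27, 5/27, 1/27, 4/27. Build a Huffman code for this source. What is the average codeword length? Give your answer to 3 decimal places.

1.556 bits/symbol

Repeatedly combine the two least-probable nodes; the expected code length is the sum of the merged weights.
merge 1/27 + 4/27 → 5/27
merge 5/27 + 5/27 → 10/27
merge 10/27 + 17/27 → 1
L = 5/27 + 10/27 + 1 = 14/9 ≈ 1.556 bits/symbol.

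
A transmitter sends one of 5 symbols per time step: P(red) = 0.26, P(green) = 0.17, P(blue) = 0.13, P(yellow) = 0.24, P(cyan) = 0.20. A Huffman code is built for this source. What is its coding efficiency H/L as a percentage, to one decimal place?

99.2%

Entropy H = −Σ p log₂ p ≈ 2.2810 bits.
Huffman merges: 13/100+17/100→3/10; 1/5+6/25→11/25; 13/50+3/10→14/25; 11/25+14/25→1. L = 23/10 ≈ 2.3000.
Efficiency = H/L = 2.2810/2.3000 = 99.2%.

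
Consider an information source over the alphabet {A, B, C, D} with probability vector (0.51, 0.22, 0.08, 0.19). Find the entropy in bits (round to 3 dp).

H = −Σ pᵢ log₂ pᵢ.
−0.51·log₂(0.51) = 0.4954
−0.22·log₂(0.22) = 0.4806
−0.08·log₂(0.08) = 0.2915
−0.19·log₂(0.19) = 0.4552
Sum ≈ 1.7227 → 1.723 bits.

1.723 bits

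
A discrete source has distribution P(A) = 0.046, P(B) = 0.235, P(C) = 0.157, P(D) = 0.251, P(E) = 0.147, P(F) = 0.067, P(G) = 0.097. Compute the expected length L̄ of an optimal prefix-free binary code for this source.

Repeatedly combine the two least-probable nodes; the expected code length is the sum of the merged weights.
merge 23/500 + 67/1000 → 113/1000
merge 97/1000 + 113/1000 → 21/100
merge 147/1000 + 157/1000 → 38/125
merge 21/100 + 47/200 → 89/200
merge 251/1000 + 38/125 → 111/200
merge 89/200 + 111/200 → 1
L = 113/1000 + 21/100 + 38/125 + 89/200 + 111/200 + 1 = 2627/1000 = 2.627 bits/symbol.

2.627 bits/symbol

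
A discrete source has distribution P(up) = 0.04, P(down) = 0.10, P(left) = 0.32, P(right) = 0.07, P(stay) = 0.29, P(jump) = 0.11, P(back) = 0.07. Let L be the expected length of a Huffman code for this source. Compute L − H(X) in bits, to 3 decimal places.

0.051 bits

Entropy H = −Σ p log₂ p ≈ 2.4493 bits.
Huffman merges: 1/25+7/100→11/100; 7/100+1/10→17/100; 11/100+11/100→11/50; 17/100+11/50→39/100; 29/100+8/25→61/100; 39/100+61/100→1. L = 5/2 ≈ 2.5000.
L − H = 2.5000 − 2.4493 = 0.051 bits.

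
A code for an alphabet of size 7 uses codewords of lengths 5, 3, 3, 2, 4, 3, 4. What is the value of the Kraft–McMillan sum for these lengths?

With common denominator 2^5 = 32: Σ 2^(−ℓᵢ) = 1/32 + 4/32 + 4/32 + 8/32 + 2/32 + 4/32 + 2/32 = 25/32 = 0.78125.

0.78125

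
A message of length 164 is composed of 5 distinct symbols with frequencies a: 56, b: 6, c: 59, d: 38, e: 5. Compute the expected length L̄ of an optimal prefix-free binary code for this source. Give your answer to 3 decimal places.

Probabilities are the counts divided by 164.
Repeatedly combine the two least-probable nodes; the expected code length is the sum of the merged weights.
merge 5/164 + 3/82 → 11/164
merge 11/164 + 19/82 → 49/164
merge 49/164 + 14/41 → 105/164
merge 59/164 + 105/164 → 1
L = 11/164 + 49/164 + 105/164 + 1 = 329/164 ≈ 2.006 bits/symbol.

2.006 bits/symbol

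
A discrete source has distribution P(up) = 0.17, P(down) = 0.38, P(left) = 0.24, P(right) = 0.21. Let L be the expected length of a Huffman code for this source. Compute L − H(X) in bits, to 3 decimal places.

0.068 bits

Entropy H = −Σ p log₂ p ≈ 1.9320 bits.
Huffman merges: 17/100+21/100→19/50; 6/25+19/50→31/50; 19/50+31/50→1. L = 2 ≈ 2.0000.
L − H = 2.0000 − 1.9320 = 0.068 bits.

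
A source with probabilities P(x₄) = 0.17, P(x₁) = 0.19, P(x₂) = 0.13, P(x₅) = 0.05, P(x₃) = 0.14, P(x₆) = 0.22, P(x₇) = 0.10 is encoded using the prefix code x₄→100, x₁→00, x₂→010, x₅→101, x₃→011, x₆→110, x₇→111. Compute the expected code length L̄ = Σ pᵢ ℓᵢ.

L̄ = Σ pᵢ·ℓᵢ = 0.17·3 + 0.19·2 + 0.13·3 + 0.05·3 + 0.14·3 + 0.22·3 + 0.10·3 = 2.81 bits/symbol.

2.81 bits/symbol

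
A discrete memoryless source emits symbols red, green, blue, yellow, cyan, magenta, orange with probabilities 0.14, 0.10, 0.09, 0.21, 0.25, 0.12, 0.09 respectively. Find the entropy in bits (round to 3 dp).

H = −Σ pᵢ log₂ pᵢ.
−0.14·log₂(0.14) = 0.3971
−0.10·log₂(0.10) = 0.3322
−0.09·log₂(0.09) = 0.3127
−0.21·log₂(0.21) = 0.4728
−0.25·log₂(0.25) = 0.5000
−0.12·log₂(0.12) = 0.3671
−0.09·log₂(0.09) = 0.3127
Sum ≈ 2.6945 → 2.695 bits.

2.695 bits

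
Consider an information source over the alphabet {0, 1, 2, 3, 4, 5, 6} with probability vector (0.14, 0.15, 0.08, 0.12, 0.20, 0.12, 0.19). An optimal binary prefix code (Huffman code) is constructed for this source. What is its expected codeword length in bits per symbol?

Repeatedly combine the two least-probable nodes; the expected code length is the sum of the merged weights.
merge 2/25 + 3/25 → 1/5
merge 3/25 + 7/50 → 13/50
merge 3/20 + 19/100 → 17/50
merge 1/5 + 1/5 → 2/5
merge 13/50 + 17/50 → 3/5
merge 2/5 + 3/5 → 1
L = 1/5 + 13/50 + 17/50 + 2/5 + 3/5 + 1 = 14/5 = 2.8 bits/symbol.

2.8 bits/symbol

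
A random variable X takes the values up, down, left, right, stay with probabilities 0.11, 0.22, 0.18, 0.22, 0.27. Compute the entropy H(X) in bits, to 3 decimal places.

2.267 bits

H = −Σ pᵢ log₂ pᵢ.
−0.11·log₂(0.11) = 0.3503
−0.22·log₂(0.22) = 0.4806
−0.18·log₂(0.18) = 0.4453
−0.22·log₂(0.22) = 0.4806
−0.27·log₂(0.27) = 0.5100
Sum ≈ 2.2668 → 2.267 bits.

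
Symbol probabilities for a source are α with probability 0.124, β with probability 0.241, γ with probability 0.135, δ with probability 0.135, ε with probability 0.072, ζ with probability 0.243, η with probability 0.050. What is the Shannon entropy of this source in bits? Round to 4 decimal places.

H = −Σ pᵢ log₂ pᵢ.
−0.124·log₂(0.124) = 0.3734
−0.241·log₂(0.241) = 0.4947
−0.135·log₂(0.135) = 0.3900
−0.135·log₂(0.135) = 0.3900
−0.072·log₂(0.072) = 0.2733
−0.243·log₂(0.243) = 0.4960
−0.050·log₂(0.050) = 0.2161
Sum ≈ 2.6336 → 2.6336 bits.

2.6336 bits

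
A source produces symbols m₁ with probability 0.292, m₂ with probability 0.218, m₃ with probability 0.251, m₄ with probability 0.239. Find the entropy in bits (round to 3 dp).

H = −Σ pᵢ log₂ pᵢ.
−0.292·log₂(0.292) = 0.5186
−0.218·log₂(0.218) = 0.4791
−0.251·log₂(0.251) = 0.5006
−0.239·log₂(0.239) = 0.4935
Sum ≈ 1.9917 → 1.992 bits.

1.992 bits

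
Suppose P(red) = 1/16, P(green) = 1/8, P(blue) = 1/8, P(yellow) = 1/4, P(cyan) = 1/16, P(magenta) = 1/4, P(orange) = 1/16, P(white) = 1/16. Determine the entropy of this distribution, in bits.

2.75 bits

Each probability is a power of 1/2, so log₂(1/p) is an integer.
H = Σ p·log₂(1/p) = 1/16·4 + 1/8·3 + 1/8·3 + 1/4·2 + 1/16·4 + 1/4·2 + 1/16·4 + 1/16·4 = 2.75 bits.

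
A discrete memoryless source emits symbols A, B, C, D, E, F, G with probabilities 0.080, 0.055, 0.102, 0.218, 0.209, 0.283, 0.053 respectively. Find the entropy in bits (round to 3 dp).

H = −Σ pᵢ log₂ pᵢ.
−0.080·log₂(0.080) = 0.2915
−0.055·log₂(0.055) = 0.2301
−0.102·log₂(0.102) = 0.3359
−0.218·log₂(0.218) = 0.4791
−0.209·log₂(0.209) = 0.4720
−0.283·log₂(0.283) = 0.5154
−0.053·log₂(0.053) = 0.2246
Sum ≈ 2.5486 → 2.549 bits.

2.549 bits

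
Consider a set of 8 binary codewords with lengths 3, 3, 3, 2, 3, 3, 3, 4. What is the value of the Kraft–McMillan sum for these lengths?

1.0625

With common denominator 2^4 = 16: Σ 2^(−ℓᵢ) = 2/16 + 2/16 + 2/16 + 4/16 + 2/16 + 2/16 + 2/16 + 1/16 = 17/16 = 1.0625.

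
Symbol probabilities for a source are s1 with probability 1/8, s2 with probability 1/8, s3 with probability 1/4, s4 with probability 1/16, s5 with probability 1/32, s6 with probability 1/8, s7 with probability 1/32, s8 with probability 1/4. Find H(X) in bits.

Each probability is a power of 1/2, so log₂(1/p) is an integer.
H = Σ p·log₂(1/p) = 1/8·3 + 1/8·3 + 1/4·2 + 1/16·4 + 1/32·5 + 1/8·3 + 1/32·5 + 1/4·2 = 2.6875 bits.

2.6875 bits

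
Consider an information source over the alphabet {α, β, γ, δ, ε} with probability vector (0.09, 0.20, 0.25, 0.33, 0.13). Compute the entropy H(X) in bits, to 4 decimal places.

2.1875 bits

H = −Σ pᵢ log₂ pᵢ.
−0.09·log₂(0.09) = 0.3127
−0.20·log₂(0.20) = 0.4644
−0.25·log₂(0.25) = 0.5000
−0.33·log₂(0.33) = 0.5278
−0.13·log₂(0.13) = 0.3826
Sum ≈ 2.1875 → 2.1875 bits.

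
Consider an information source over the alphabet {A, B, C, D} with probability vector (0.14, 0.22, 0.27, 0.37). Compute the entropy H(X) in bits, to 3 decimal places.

1.918 bits

H = −Σ pᵢ log₂ pᵢ.
−0.14·log₂(0.14) = 0.3971
−0.22·log₂(0.22) = 0.4806
−0.27·log₂(0.27) = 0.5100
−0.37·log₂(0.37) = 0.5307
Sum ≈ 1.9184 → 1.918 bits.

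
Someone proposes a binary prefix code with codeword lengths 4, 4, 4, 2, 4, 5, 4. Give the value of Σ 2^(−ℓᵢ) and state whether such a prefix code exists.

0.59375; yes

With common denominator 2^5 = 32: Σ 2^(−ℓᵢ) = 2/32 + 2/32 + 2/32 + 8/32 + 2/32 + 1/32 + 2/32 = 19/32 = 0.59375.
Kraft's inequality requires Σ ≤ 1; here Σ = 0.59375 ≤ 1, so such a prefix code exists.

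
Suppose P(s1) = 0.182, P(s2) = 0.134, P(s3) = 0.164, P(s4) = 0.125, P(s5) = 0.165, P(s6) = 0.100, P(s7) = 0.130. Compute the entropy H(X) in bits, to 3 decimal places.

H = −Σ pᵢ log₂ pᵢ.
−0.182·log₂(0.182) = 0.4474
−0.134·log₂(0.134) = 0.3886
−0.164·log₂(0.164) = 0.4278
−0.125·log₂(0.125) = 0.3750
−0.165·log₂(0.165) = 0.4289
−0.100·log₂(0.100) = 0.3322
−0.130·log₂(0.130) = 0.3826
Sum ≈ 2.7824 → 2.782 bits.

2.782 bits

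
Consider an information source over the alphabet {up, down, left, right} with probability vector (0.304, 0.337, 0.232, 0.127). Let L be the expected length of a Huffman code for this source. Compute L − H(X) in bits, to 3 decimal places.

Entropy H = −Σ p log₂ p ≈ 1.9181 bits.
Huffman merges: 127/1000+29/125→359/1000; 38/125+337/1000→641/1000; 359/1000+641/1000→1. L = 2 ≈ 2.0000.
L − H = 2.0000 − 1.9181 = 0.082 bits.

0.082 bits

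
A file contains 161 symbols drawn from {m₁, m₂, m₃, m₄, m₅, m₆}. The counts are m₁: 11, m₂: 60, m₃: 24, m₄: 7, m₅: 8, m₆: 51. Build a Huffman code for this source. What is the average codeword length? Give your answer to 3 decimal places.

2.193 bits/symbol

Probabilities are the counts divided by 161.
Repeatedly combine the two least-probable nodes; the expected code length is the sum of the merged weights.
merge 1/23 + 8/161 → 15/161
merge 11/161 + 15/161 → 26/161
merge 24/161 + 26/161 → 50/161
merge 50/161 + 51/161 → 101/161
merge 60/161 + 101/161 → 1
L = 15/161 + 26/161 + 50/161 + 101/161 + 1 = 353/161 ≈ 2.193 bits/symbol.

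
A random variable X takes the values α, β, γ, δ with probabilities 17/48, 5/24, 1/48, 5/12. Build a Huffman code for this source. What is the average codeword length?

Repeatedly combine the two least-probable nodes; the expected code length is the sum of the merged weights.
merge 1/48 + 5/24 → 11/48
merge 11/48 + 17/48 → 7/12
merge 5/12 + 7/12 → 1
L = 11/48 + 7/12 + 1 = 29/16 = 1.8125 bits/symbol.

1.8125 bits/symbol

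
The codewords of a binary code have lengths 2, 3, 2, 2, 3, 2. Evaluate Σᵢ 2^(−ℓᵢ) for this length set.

1.25

With common denominator 2^3 = 8: Σ 2^(−ℓᵢ) = 2/8 + 1/8 + 2/8 + 2/8 + 1/8 + 2/8 = 10/8 = 1.25.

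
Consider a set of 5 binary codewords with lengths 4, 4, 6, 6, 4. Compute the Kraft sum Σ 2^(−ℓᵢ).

0.21875

With common denominator 2^6 = 64: Σ 2^(−ℓᵢ) = 4/64 + 4/64 + 1/64 + 1/64 + 4/64 = 14/64 = 0.21875.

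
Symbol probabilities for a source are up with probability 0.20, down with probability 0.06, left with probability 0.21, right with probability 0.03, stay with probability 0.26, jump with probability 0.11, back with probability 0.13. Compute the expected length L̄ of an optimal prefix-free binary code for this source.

2.62 bits/symbol

Repeatedly combine the two least-probable nodes; the expected code length is the sum of the merged weights.
merge 3/100 + 3/50 → 9/100
merge 9/100 + 11/100 → 1/5
merge 13/100 + 1/5 → 33/100
merge 1/5 + 21/100 → 41/100
merge 13/50 + 33/100 → 59/100
merge 41/100 + 59/100 → 1
L = 9/100 + 1/5 + 33/100 + 41/100 + 59/100 + 1 = 131/50 = 2.62 bits/symbol.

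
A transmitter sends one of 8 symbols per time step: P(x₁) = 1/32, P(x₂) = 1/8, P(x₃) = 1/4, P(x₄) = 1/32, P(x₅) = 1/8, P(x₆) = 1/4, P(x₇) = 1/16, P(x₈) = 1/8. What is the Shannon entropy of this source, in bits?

Each probability is a power of 1/2, so log₂(1/p) is an integer.
H = Σ p·log₂(1/p) = 1/32·5 + 1/8·3 + 1/4·2 + 1/32·5 + 1/8·3 + 1/4·2 + 1/16·4 + 1/8·3 = 2.6875 bits.

2.6875 bits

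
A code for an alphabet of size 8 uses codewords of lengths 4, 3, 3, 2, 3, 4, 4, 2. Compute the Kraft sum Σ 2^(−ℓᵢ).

With common denominator 2^4 = 16: Σ 2^(−ℓᵢ) = 1/16 + 2/16 + 2/16 + 4/16 + 2/16 + 1/16 + 1/16 + 4/16 = 17/16 = 1.0625.

1.0625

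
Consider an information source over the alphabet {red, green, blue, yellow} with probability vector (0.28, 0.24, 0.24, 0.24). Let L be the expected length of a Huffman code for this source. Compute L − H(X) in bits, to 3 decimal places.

Entropy H = −Σ p log₂ p ≈ 1.9966 bits.
Huffman merges: 6/25+6/25→12/25; 6/25+7/25→13/25; 12/25+13/25→1. L = 2 ≈ 2.0000.
L − H = 2.0000 − 1.9966 = 0.003 bits.

0.003 bits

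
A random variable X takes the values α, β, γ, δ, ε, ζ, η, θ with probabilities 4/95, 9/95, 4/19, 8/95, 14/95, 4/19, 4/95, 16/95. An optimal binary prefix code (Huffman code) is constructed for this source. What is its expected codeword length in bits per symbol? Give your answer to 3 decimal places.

2.832 bits/symbol

Repeatedly combine the two least-probable nodes; the expected code length is the sum of the merged weights.
merge 4/95 + 4/95 → 8/95
merge 8/95 + 8/95 → 16/95
merge 9/95 + 14/95 → 23/95
merge 16/95 + 16/95 → 32/95
merge 4/19 + 4/19 → 8/19
merge 23/95 + 32/95 → 11/19
merge 8/19 + 11/19 → 1
L = 8/95 + 16/95 + 23/95 + 32/95 + 8/19 + 11/19 + 1 = 269/95 ≈ 2.832 bits/symbol.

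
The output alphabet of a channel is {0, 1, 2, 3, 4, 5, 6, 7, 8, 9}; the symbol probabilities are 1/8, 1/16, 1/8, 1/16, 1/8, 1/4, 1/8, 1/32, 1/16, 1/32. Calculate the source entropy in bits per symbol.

3.0625 bits

Each probability is a power of 1/2, so log₂(1/p) is an integer.
H = Σ p·log₂(1/p) = 1/8·3 + 1/16·4 + 1/8·3 + 1/16·4 + 1/8·3 + 1/4·2 + 1/8·3 + 1/32·5 + 1/16·4 + 1/32·5 = 3.0625 bits.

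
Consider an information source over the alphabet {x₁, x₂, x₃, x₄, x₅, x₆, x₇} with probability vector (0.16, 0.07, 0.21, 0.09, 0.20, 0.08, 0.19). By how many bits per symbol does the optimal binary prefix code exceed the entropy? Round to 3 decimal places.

Entropy H = −Σ p log₂ p ≈ 2.6882 bits.
Huffman merges: 7/100+2/25→3/20; 9/100+3/20→6/25; 4/25+19/100→7/20; 1/5+21/100→41/100; 6/25+7/20→59/100; 41/100+59/100→1. L = 137/50 ≈ 2.7400.
L − H = 2.7400 − 2.6882 = 0.052 bits.

0.052 bits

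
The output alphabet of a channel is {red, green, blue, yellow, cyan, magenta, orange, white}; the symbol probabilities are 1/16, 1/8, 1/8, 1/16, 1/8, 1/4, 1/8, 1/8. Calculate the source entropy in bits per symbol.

2.875 bits

Each probability is a power of 1/2, so log₂(1/p) is an integer.
H = Σ p·log₂(1/p) = 1/16·4 + 1/8·3 + 1/8·3 + 1/16·4 + 1/8·3 + 1/4·2 + 1/8·3 + 1/8·3 = 2.875 bits.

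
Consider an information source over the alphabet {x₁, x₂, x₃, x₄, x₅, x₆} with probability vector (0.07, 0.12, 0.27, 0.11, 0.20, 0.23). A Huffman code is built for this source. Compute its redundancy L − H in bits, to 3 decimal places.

0.032 bits

Entropy H = −Σ p log₂ p ≈ 2.4480 bits.
Huffman merges: 7/100+11/100→9/50; 3/25+9/50→3/10; 1/5+23/100→43/100; 27/100+3/10→57/100; 43/100+57/100→1. L = 62/25 ≈ 2.4800.
L − H = 2.4800 − 2.4480 = 0.032 bits.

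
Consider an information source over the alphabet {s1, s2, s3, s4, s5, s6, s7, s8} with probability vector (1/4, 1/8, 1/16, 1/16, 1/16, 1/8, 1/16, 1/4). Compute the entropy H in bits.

Each probability is a power of 1/2, so log₂(1/p) is an integer.
H = Σ p·log₂(1/p) = 1/4·2 + 1/8·3 + 1/16·4 + 1/16·4 + 1/16·4 + 1/8·3 + 1/16·4 + 1/4·2 = 2.75 bits.

2.75 bits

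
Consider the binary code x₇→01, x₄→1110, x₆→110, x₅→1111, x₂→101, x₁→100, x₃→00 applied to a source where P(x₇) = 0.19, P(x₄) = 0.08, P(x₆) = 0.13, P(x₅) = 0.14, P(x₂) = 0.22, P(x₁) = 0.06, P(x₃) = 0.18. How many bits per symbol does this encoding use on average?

2.85 bits/symbol

L̄ = Σ pᵢ·ℓᵢ = 0.19·2 + 0.08·4 + 0.13·3 + 0.14·4 + 0.22·3 + 0.06·3 + 0.18·2 = 2.85 bits/symbol.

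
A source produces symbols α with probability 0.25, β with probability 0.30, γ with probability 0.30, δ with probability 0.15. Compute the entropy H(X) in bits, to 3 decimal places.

1.953 bits

H = −Σ pᵢ log₂ pᵢ.
−0.25·log₂(0.25) = 0.5000
−0.30·log₂(0.30) = 0.5211
−0.30·log₂(0.30) = 0.5211
−0.15·log₂(0.15) = 0.4105
Sum ≈ 1.9527 → 1.953 bits.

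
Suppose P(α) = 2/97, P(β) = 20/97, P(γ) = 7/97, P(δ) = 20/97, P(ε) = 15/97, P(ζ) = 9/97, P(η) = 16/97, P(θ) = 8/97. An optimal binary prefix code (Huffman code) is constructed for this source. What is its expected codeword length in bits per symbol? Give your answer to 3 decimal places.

2.856 bits/symbol

Repeatedly combine the two least-probable nodes; the expected code length is the sum of the merged weights.
merge 2/97 + 7/97 → 9/97
merge 8/97 + 9/97 → 17/97
merge 9/97 + 15/97 → 24/97
merge 16/97 + 17/97 → 33/97
merge 20/97 + 20/97 → 40/97
merge 24/97 + 33/97 → 57/97
merge 40/97 + 57/97 → 1
L = 9/97 + 17/97 + 24/97 + 33/97 + 40/97 + 57/97 + 1 = 277/97 ≈ 2.856 bits/symbol.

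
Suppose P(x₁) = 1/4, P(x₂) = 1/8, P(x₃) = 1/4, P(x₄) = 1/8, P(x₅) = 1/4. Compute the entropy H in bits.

Each probability is a power of 1/2, so log₂(1/p) is an integer.
H = Σ p·log₂(1/p) = 1/4·2 + 1/8·3 + 1/4·2 + 1/8·3 + 1/4·2 = 2.25 bits.

2.25 bits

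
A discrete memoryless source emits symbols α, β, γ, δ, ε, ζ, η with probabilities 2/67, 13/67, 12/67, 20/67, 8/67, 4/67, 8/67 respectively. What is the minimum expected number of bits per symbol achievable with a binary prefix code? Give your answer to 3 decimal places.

Repeatedly combine the two least-probable nodes; the expected code length is the sum of the merged weights.
merge 2/67 + 4/67 → 6/67
merge 6/67 + 8/67 → 14/67
merge 8/67 + 12/67 → 20/67
merge 13/67 + 14/67 → 27/67
merge 20/67 + 20/67 → 40/67
merge 27/67 + 40/67 → 1
L = 6/67 + 14/67 + 20/67 + 27/67 + 40/67 + 1 = 174/67 ≈ 2.597 bits/symbol.

2.597 bits/symbol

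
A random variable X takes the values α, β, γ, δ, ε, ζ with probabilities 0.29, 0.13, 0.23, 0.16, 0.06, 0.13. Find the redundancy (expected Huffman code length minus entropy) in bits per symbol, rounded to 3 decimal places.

Entropy H = −Σ p log₂ p ≈ 2.4374 bits.
Huffman merges: 3/50+13/100→19/100; 13/100+4/25→29/100; 19/100+23/100→21/50; 29/100+29/100→29/50; 21/50+29/50→1. L = 62/25 ≈ 2.4800.
L − H = 2.4800 − 2.4374 = 0.043 bits.

0.043 bits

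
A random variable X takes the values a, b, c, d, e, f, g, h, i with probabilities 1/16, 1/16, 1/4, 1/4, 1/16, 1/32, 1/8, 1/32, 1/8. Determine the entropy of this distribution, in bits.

2.8125 bits

Each probability is a power of 1/2, so log₂(1/p) is an integer.
H = Σ p·log₂(1/p) = 1/16·4 + 1/16·4 + 1/4·2 + 1/4·2 + 1/16·4 + 1/32·5 + 1/8·3 + 1/32·5 + 1/8·3 = 2.8125 bits.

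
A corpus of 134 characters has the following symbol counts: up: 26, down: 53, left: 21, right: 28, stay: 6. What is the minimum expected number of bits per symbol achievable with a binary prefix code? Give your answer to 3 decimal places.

2.201 bits/symbol

Probabilities are the counts divided by 134.
Repeatedly combine the two least-probable nodes; the expected code length is the sum of the merged weights.
merge 3/67 + 21/134 → 27/134
merge 13/67 + 27/134 → 53/134
merge 14/67 + 53/134 → 81/134
merge 53/134 + 81/134 → 1
L = 27/134 + 53/134 + 81/134 + 1 = 295/134 ≈ 2.201 bits/symbol.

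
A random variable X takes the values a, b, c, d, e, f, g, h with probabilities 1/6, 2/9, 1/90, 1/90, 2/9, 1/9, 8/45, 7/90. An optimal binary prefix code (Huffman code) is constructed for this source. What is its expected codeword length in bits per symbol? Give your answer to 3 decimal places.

Repeatedly combine the two least-probable nodes; the expected code length is the sum of the merged weights.
merge 1/90 + 1/90 → 1/45
merge 1/45 + 7/90 → 1/10
merge 1/10 + 1/9 → 19/90
merge 1/6 + 8/45 → 31/90
merge 19/90 + 2/9 → 13/30
merge 2/9 + 31/90 → 17/30
merge 13/30 + 17/30 → 1
L = 1/45 + 1/10 + 19/90 + 31/90 + 13/30 + 17/30 + 1 = 241/90 ≈ 2.678 bits/symbol.

2.678 bits/symbol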